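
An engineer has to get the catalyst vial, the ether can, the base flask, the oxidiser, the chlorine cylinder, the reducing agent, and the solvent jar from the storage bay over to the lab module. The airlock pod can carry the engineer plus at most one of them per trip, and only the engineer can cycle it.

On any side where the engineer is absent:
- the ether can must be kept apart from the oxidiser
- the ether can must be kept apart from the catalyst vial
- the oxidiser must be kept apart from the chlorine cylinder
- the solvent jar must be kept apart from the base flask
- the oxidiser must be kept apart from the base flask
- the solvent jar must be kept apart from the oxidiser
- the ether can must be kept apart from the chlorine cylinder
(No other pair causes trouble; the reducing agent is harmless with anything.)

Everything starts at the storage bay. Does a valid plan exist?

Whatever the first load, the items left behind include a forbidden pair without the engineer. No opening move is safe, so no plan exists.

No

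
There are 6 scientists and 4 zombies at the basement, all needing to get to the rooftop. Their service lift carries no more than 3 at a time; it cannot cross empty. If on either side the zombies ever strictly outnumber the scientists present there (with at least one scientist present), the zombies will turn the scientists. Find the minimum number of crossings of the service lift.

9

Counting alone: each trip to the rooftop takes at most 3 across and each return brings at least 1 back, so after t trips out (and t−1 returns) at most 3t − (t−1) of the 10 are across; that first reaches 10 at t = 5, so at least 9 crossings are needed.
The plan below uses exactly 9 crossings, so it is optimal:
1. 2 zombies → the rooftop.  (the basement: 6S 2Z; the rooftop: 0S 2Z)
2. 1 zombie ← the basement.  (the basement: 6S 3Z; the rooftop: 0S 1Z)
3. 3 zombies → the rooftop.  (the basement: 6S 0Z; the rooftop: 0S 4Z)
4. 1 zombie ← the basement.  (the basement: 6S 1Z; the rooftop: 0S 3Z)
5. 3 scientists → the rooftop.  (the basement: 3S 1Z; the rooftop: 3S 3Z)
6. 1 zombie ← the basement.  (the basement: 3S 2Z; the rooftop: 3S 2Z)
7. 1 scientist and 2 zombies → the rooftop.  (the basement: 2S 0Z; the rooftop: 4S 4Z)
8. 1 zombie ← the basement.  (the basement: 2S 1Z; the rooftop: 4S 3Z)
9. 2 scientists and 1 zombie → the rooftop.  (the basement: 0S 0Z; the rooftop: 6S 4Z)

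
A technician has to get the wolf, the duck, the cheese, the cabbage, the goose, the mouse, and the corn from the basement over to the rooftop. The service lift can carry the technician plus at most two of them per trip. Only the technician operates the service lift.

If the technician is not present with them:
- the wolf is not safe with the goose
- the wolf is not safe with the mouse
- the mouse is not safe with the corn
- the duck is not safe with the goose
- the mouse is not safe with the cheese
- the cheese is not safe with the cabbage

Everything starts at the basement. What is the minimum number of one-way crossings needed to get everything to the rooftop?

Whatever the first load, the items left behind include a forbidden pair without the technician. No opening move is safe, so no plan exists.

impossible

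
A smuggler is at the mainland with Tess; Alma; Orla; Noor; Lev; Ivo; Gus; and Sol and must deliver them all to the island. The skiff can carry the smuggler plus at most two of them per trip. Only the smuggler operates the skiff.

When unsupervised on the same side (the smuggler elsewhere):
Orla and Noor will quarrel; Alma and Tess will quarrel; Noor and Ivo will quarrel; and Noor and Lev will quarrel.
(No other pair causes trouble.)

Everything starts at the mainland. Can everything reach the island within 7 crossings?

No

Counting alone: the smuggler can take at most 2 across per trip to the island, so moving all 8 needs at least 4 loaded trips out, with a return between consecutive ones — at least 7 crossings.
The safety rule pushes this higher. Following every safe sequence of crossings, the most of the 8 that can be at the island as the skiff arrives there on crossing 7 is 7 — never all 8.
So the move cannot be finished within 7 crossings. (The shortest complete plan takes 9:)
1. Smuggler goes to the island with Noor and Tess.  [the mainland: Alma, Gus, Ivo, Lev, Orla, Sol | the island: Noor, Tess]
2. Smuggler goes back to the mainland alone.  [the mainland: Alma, Gus, Ivo, Lev, Orla, Sol | the island: Noor, Tess]
3. Smuggler goes to the island with Orla.  [the mainland: Alma, Gus, Ivo, Lev, Sol | the island: Noor, Orla, Tess]
4. Smuggler goes back to the mainland with Noor.  [the mainland: Alma, Gus, Ivo, Lev, Noor, Sol | the island: Orla, Tess]
5. Smuggler goes to the island with Ivo and Lev.  [the mainland: Alma, Gus, Noor, Sol | the island: Ivo, Lev, Orla, Tess]
6. Smuggler goes back to the mainland alone.  [the mainland: Alma, Gus, Noor, Sol | the island: Ivo, Lev, Orla, Tess]
7. Smuggler goes to the island with Gus and Sol.  [the mainland: Alma, Noor | the island: Gus, Ivo, Lev, Orla, Sol, Tess]
8. Smuggler goes back to the mainland alone.  [the mainland: Alma, Noor | the island: Gus, Ivo, Lev, Orla, Sol, Tess]
9. Smuggler goes to the island with Alma and Noor.  [the mainland: — | the island: Alma, Gus, Ivo, Lev, Noor, Orla, Sol, Tess]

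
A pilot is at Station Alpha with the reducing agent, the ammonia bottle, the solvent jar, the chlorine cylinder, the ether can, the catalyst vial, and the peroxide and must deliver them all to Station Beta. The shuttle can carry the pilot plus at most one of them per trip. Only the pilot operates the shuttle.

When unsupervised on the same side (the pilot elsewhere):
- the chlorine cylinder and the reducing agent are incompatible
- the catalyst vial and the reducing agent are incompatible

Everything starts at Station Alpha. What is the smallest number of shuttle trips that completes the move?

Counting alone: the pilot can take at most 1 across per trip to Station Beta, so moving all 7 needs at least 7 loaded trips out, with a return between consecutive ones — at least 13 crossings.
The safety rule pushes this higher. Following every safe sequence of crossings, the most of the 7 that can be at Station Beta as the shuttle arrives there on crossing 13 is 6 — never all 7.
So no plan with fewer than 15 crossings exists, and this one achieves 15:
1. Pilot goes to Station Beta with the reducing agent.
2. Pilot goes back to Station Alpha alone.
3. Pilot goes to Station Beta with the ammonia bottle.
4. Pilot goes back to Station Alpha alone.
5. Pilot goes to Station Beta with the solvent jar.
6. Pilot goes back to Station Alpha alone.
7. Pilot goes to Station Beta with the chlorine cylinder.
8. Pilot goes back to Station Alpha with the reducing agent.
9. Pilot goes to Station Beta with the catalyst vial.
10. Pilot goes back to Station Alpha alone.
11. Pilot goes to Station Beta with the ether can.
12. Pilot goes back to Station Alpha alone.
13. Pilot goes to Station Beta with the peroxide.
14. Pilot goes back to Station Alpha alone.
15. Pilot goes to Station Beta with the reducing agent.

15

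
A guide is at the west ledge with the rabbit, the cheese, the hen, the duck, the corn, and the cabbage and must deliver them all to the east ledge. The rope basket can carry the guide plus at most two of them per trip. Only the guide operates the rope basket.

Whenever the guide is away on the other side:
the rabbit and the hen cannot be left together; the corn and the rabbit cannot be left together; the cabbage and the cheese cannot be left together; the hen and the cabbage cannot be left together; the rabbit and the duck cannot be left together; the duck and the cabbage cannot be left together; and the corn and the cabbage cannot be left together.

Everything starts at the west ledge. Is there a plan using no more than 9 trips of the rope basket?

Yes — this plan uses 7 crossings (≤ 9):
1. Guide goes to the east ledge with the cabbage and the rabbit.
2. Guide goes back to the west ledge alone.
3. Guide goes to the east ledge with the cheese and the hen.
4. Guide goes back to the west ledge with the cabbage and the rabbit.
5. Guide goes to the east ledge with the corn and the duck.
6. Guide goes back to the west ledge alone.
7. Guide goes to the east ledge with the cabbage and the rabbit.

Yes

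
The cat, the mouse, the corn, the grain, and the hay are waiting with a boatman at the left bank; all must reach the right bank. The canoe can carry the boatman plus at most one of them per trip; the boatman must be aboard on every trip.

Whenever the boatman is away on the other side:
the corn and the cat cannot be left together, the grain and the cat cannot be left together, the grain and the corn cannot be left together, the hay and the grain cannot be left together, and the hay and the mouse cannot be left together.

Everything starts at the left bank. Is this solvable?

Whatever the first load, the items left behind include a forbidden pair without the boatman. No opening move is safe, so no plan exists.

No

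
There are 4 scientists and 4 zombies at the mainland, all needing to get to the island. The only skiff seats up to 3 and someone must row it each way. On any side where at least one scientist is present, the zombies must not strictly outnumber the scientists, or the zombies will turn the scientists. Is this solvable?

1. 2 zombies → the island.  (the mainland: 4S 2Z; the island: 0S 2Z)
2. 1 zombie ← the mainland.  (the mainland: 4S 3Z; the island: 0S 1Z)
3. 3 zombies → the island.  (the mainland: 4S 0Z; the island: 0S 4Z)
4. 1 zombie ← the mainland.  (the mainland: 4S 1Z; the island: 0S 3Z)
5. 3 scientists → the island.  (the mainland: 1S 1Z; the island: 3S 3Z)
6. 1 scientist and 1 zombie ← the mainland.  (the mainland: 2S 2Z; the island: 2S 2Z)
7. 2 scientists → the island.  (the mainland: 0S 2Z; the island: 4S 2Z)
8. 1 zombie ← the mainland.  (the mainland: 0S 3Z; the island: 4S 1Z)
9. 3 zombies → the island.  (the mainland: 0S 0Z; the island: 4S 4Z)

Yes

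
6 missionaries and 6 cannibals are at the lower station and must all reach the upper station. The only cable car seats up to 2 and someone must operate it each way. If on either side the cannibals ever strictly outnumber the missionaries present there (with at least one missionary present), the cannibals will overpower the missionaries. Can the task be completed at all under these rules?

Following every safe sequence of crossings from the start, the most of the 12 that can be at the upper station as the cable car arrives there on crossings 1, 3, 5, 7, 9 is 2, 3, 4, 5, 6 respectively; the best ever achieved is 6 of 12.
From crossing 11 on, no configuration arises that was not already reachable earlier: only 15 distinct safe configurations (who is on which side, and where the cable car is) can ever be reached, none of them has everyone across, and every continuation just revisits them. They are: 0 missionaries + 0 cannibals across (cable car back at the start); 0 missionaries + 1 cannibal across (cable car there); 0 missionaries + 1 cannibal across (cable car back at the start); 0 missionaries + 2 cannibals across (cable car there); 0 missionaries + 2 cannibals across (cable car back at the start); 0 missionaries + 3 cannibals across (cable car there); 0 missionaries + 3 cannibals across (cable car back at the start); 0 missionaries + 4 cannibals across (cable car there); 0 missionaries + 4 cannibals across (cable car back at the start); 0 missionaries + 5 cannibals across (cable car there); 0 missionaries + 5 cannibals across (cable car back at the start); 0 missionaries + 6 cannibals across (cable car there); 1 missionary + 1 cannibal across (cable car there); 1 missionary + 1 cannibal across (cable car back at the start); 2 missionaries + 2 cannibals across (cable car there). So no valid plan exists.

No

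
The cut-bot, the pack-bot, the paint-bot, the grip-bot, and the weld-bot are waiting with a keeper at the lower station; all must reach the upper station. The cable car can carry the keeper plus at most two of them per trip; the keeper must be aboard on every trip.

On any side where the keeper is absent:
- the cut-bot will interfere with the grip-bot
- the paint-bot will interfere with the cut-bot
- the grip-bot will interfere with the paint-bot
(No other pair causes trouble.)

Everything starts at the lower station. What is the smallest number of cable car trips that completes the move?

Counting alone: the keeper can take at most 2 across per trip to the upper station, so moving all 5 needs at least 3 loaded trips out, with a return between consecutive ones — at least 5 crossings.
The safety rule pushes this higher. Following every safe sequence of crossings, the most of the 5 that can be at the upper station as the cable car arrives there on crossing 5 is 4 — never all 5.
So no plan with fewer than 7 crossings exists, and this one achieves 7:
1. Keeper goes to the upper station with the cut-bot and the paint-bot.  [the lower station: the grip-bot, the pack-bot, the weld-bot | the upper station: the cut-bot, the paint-bot]
2. Keeper goes back to the lower station with the cut-bot.  [the lower station: the cut-bot, the grip-bot, the pack-bot, the weld-bot | the upper station: the paint-bot]
3. Keeper goes to the upper station with the cut-bot and the pack-bot.  [the lower station: the grip-bot, the weld-bot | the upper station: the cut-bot, the pack-bot, the paint-bot]
4. Keeper goes back to the lower station with the cut-bot.  [the lower station: the cut-bot, the grip-bot, the weld-bot | the upper station: the pack-bot, the paint-bot]
5. Keeper goes to the upper station with the cut-bot and the weld-bot.  [the lower station: the grip-bot | the upper station: the cut-bot, the pack-bot, the paint-bot, the weld-bot]
6. Keeper goes back to the lower station with the cut-bot.  [the lower station: the cut-bot, the grip-bot | the upper station: the pack-bot, the paint-bot, the weld-bot]
7. Keeper goes to the upper station with the cut-bot and the grip-bot.  [the lower station: — | the upper station: the cut-bot, the grip-bot, the pack-bot, the paint-bot, the weld-bot]

7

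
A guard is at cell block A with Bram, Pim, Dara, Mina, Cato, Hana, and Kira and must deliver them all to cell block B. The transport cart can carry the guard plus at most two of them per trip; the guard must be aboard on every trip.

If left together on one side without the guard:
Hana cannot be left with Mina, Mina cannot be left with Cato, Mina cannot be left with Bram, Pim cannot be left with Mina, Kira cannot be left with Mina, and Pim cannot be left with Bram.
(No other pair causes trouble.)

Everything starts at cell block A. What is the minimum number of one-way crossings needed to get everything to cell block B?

Counting alone: the guard can take at most 2 across per trip to cell block B, so moving all 7 needs at least 4 loaded trips out, with a return between consecutive ones — at least 7 crossings.
The safety rule pushes this higher. Following every safe sequence of crossings, the most of the 7 that can be at cell block B as the transport cart arrives there on crossings 7, 9 is 5, 6 respectively — never all 7.
So no plan with fewer than 11 crossings exists, and this one achieves 11:
1. Guard goes to cell block B with Bram and Mina.  [cell block A: Cato, Dara, Hana, Kira, Pim | cell block B: Bram, Mina]
2. Guard goes back to cell block A with Bram.  [cell block A: Bram, Cato, Dara, Hana, Kira, Pim | cell block B: Mina]
3. Guard goes to cell block B with Bram and Dara.  [cell block A: Cato, Hana, Kira, Pim | cell block B: Bram, Dara, Mina]
4. Guard goes back to cell block A with Bram.  [cell block A: Bram, Cato, Hana, Kira, Pim | cell block B: Dara, Mina]
5. Guard goes to cell block B with Bram and Cato.  [cell block A: Hana, Kira, Pim | cell block B: Bram, Cato, Dara, Mina]
6. Guard goes back to cell block A with Mina.  [cell block A: Hana, Kira, Mina, Pim | cell block B: Bram, Cato, Dara]
7. Guard goes to cell block B with Hana and Mina.  [cell block A: Kira, Pim | cell block B: Bram, Cato, Dara, Hana, Mina]
8. Guard goes back to cell block A with Mina.  [cell block A: Kira, Mina, Pim | cell block B: Bram, Cato, Dara, Hana]
9. Guard goes to cell block B with Kira and Pim.  [cell block A: Mina | cell block B: Bram, Cato, Dara, Hana, Kira, Pim]
10. Guard goes back to cell block A with Bram.  [cell block A: Bram, Mina | cell block B: Cato, Dara, Hana, Kira, Pim]
11. Guard goes to cell block B with Bram and Mina.  [cell block A: — | cell block B: Bram, Cato, Dara, Hana, Kira, Mina, Pim]

11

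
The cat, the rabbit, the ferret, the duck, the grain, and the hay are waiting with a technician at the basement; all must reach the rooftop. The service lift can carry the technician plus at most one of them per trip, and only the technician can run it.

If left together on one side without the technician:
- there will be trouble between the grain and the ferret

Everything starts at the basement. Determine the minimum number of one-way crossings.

Counting alone: the technician can take at most 1 across per trip to the rooftop, so moving all 6 needs at least 6 loaded trips out, with a return between consecutive ones — at least 11 crossings.
The plan below uses exactly 11 crossings, so it is optimal:
1. Technician goes to the rooftop with the ferret.  [the basement: the cat, the duck, the grain, the hay, the rabbit | the rooftop: the ferret]
2. Technician goes back to the basement alone.  [the basement: the cat, the duck, the grain, the hay, the rabbit | the rooftop: the ferret]
3. Technician goes to the rooftop with the cat.  [the basement: the duck, the grain, the hay, the rabbit | the rooftop: the cat, the ferret]
4. Technician goes back to the basement alone.  [the basement: the duck, the grain, the hay, the rabbit | the rooftop: the cat, the ferret]
5. Technician goes to the rooftop with the rabbit.  [the basement: the duck, the grain, the hay | the rooftop: the cat, the ferret, the rabbit]
6. Technician goes back to the basement alone.  [the basement: the duck, the grain, the hay | the rooftop: the cat, the ferret, the rabbit]
7. Technician goes to the rooftop with the duck.  [the basement: the grain, the hay | the rooftop: the cat, the duck, the ferret, the rabbit]
8. Technician goes back to the basement alone.  [the basement: the grain, the hay | the rooftop: the cat, the duck, the ferret, the rabbit]
9. Technician goes to the rooftop with the hay.  [the basement: the grain | the rooftop: the cat, the duck, the ferret, the hay, the rabbit]
10. Technician goes back to the basement alone.  [the basement: the grain | the rooftop: the cat, the duck, the ferret, the hay, the rabbit]
11. Technician goes to the rooftop with the grain.  [the basement: — | the rooftop: the cat, the duck, the ferret, the grain, the hay, the rabbit]

11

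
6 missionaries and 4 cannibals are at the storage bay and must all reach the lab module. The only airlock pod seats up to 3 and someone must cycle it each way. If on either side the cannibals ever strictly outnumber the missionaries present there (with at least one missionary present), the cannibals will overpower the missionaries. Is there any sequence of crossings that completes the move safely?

Yes

1. 2 cannibals → the lab module.  (the storage bay: 6M 2C; the lab module: 0M 2C)
2. 1 cannibal ← the storage bay.  (the storage bay: 6M 3C; the lab module: 0M 1C)
3. 3 cannibals → the lab module.  (the storage bay: 6M 0C; the lab module: 0M 4C)
4. 1 cannibal ← the storage bay.  (the storage bay: 6M 1C; the lab module: 0M 3C)
5. 3 missionaries → the lab module.  (the storage bay: 3M 1C; the lab module: 3M 3C)
6. 1 cannibal ← the storage bay.  (the storage bay: 3M 2C; the lab module: 3M 2C)
7. 1 missionary and 2 cannibals → the lab module.  (the storage bay: 2M 0C; the lab module: 4M 4C)
8. 1 cannibal ← the storage bay.  (the storage bay: 2M 1C; the lab module: 4M 3C)
9. 2 missionaries and 1 cannibal → the lab module.  (the storage bay: 0M 0C; the lab module: 6M 4C)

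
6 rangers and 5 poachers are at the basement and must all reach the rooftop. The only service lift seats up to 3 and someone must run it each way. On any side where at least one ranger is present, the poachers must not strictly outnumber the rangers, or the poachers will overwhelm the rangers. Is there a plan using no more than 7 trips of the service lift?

Counting alone: each trip to the rooftop takes at most 3 across and each return brings at least 1 back, so after t trips out (and t−1 returns) at most 3t − (t−1) of the 11 are across; that first reaches 11 at t = 5, so at least 9 crossings are needed.
Since 7 < 9, 7 crossings cannot be enough. (The shortest complete plan in fact takes 9:)
1. 3 poachers → the rooftop.  (the basement: 6R 2P; the rooftop: 0R 3P)
2. 1 poacher ← the basement.  (the basement: 6R 3P; the rooftop: 0R 2P)
3. 3 rangers → the rooftop.  (the basement: 3R 3P; the rooftop: 3R 2P)
4. 1 ranger ← the basement.  (the basement: 4R 3P; the rooftop: 2R 2P)
5. 2 rangers and 1 poacher → the rooftop.  (the basement: 2R 2P; the rooftop: 4R 3P)
6. 1 ranger ← the basement.  (the basement: 3R 2P; the rooftop: 3R 3P)
7. 2 rangers and 1 poacher → the rooftop.  (the basement: 1R 1P; the rooftop: 5R 4P)
8. 1 ranger ← the basement.  (the basement: 2R 1P; the rooftop: 4R 4P)
9. 2 rangers and 1 poacher → the rooftop.  (the basement: 0R 0P; the rooftop: 6R 5P)

No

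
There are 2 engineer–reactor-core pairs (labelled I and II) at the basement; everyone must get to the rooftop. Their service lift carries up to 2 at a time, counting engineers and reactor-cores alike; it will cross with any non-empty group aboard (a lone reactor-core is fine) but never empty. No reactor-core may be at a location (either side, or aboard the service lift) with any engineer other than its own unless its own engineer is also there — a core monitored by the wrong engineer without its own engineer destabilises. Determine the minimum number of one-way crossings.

5

Counting alone: each trip to the rooftop takes at most 2 across and each return brings at least 1 back, so after t trips out (and t−1 returns) at most 2t − (t−1) of the 4 are across; that first reaches 4 at t = 3, so at least 5 crossings are needed.
The plan below uses exactly 5 crossings, so it is optimal:
1. engineer I and reactor-core I cross → the rooftop.
2. engineer I crosses ← the basement.
3. engineer I and engineer II cross → the rooftop.
4. engineer II crosses ← the basement.
5. engineer II and reactor-core II cross → the rooftop.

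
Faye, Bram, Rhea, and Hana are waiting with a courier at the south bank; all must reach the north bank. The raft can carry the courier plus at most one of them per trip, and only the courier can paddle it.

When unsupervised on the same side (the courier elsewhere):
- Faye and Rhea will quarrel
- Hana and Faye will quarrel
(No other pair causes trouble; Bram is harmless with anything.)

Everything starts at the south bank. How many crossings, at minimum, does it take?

Counting alone: the courier can take at most 1 across per trip to the north bank, so moving all 4 needs at least 4 loaded trips out, with a return between consecutive ones — at least 7 crossings.
The safety rule pushes this higher. Following every safe sequence of crossings, the most of the 4 that can be at the north bank as the raft arrives there on crossing 7 is 3 — never all 4.
So no plan with fewer than 9 crossings exists, and this one achieves 9:
1. Courier goes to the north bank with Faye.  [the south bank: Bram, Hana, Rhea | the north bank: Faye]
2. Courier goes back to the south bank alone.  [the south bank: Bram, Hana, Rhea | the north bank: Faye]
3. Courier goes to the north bank with Bram.  [the south bank: Hana, Rhea | the north bank: Bram, Faye]
4. Courier goes back to the south bank alone.  [the south bank: Hana, Rhea | the north bank: Bram, Faye]
5. Courier goes to the north bank with Rhea.  [the south bank: Hana | the north bank: Bram, Faye, Rhea]
6. Courier goes back to the south bank with Faye.  [the south bank: Faye, Hana | the north bank: Bram, Rhea]
7. Courier goes to the north bank with Hana.  [the south bank: Faye | the north bank: Bram, Hana, Rhea]
8. Courier goes back to the south bank alone.  [the south bank: Faye | the north bank: Bram, Hana, Rhea]
9. Courier goes to the north bank with Faye.  [the south bank: — | the north bank: Bram, Faye, Hana, Rhea]

9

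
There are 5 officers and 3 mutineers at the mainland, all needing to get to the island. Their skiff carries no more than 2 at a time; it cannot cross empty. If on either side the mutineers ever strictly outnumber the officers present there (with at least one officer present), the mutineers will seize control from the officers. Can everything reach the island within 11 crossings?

No

Counting alone: each trip to the island takes at most 2 across and each return brings at least 1 back, so after t trips out (and t−1 returns) at most 2t − (t−1) of the 8 are across; that first reaches 8 at t = 7, so at least 13 crossings are needed.
Since 11 < 13, 11 crossings cannot be enough. (The shortest complete plan in fact takes 13:)
1. 2 mutineers → the island.  (the mainland: 5O 1M; the island: 0O 2M)
2. 1 mutineer ← the mainland.  (the mainland: 5O 2M; the island: 0O 1M)
3. 2 mutineers → the island.  (the mainland: 5O 0M; the island: 0O 3M)
4. 1 mutineer ← the mainland.  (the mainland: 5O 1M; the island: 0O 2M)
5. 2 officers → the island.  (the mainland: 3O 1M; the island: 2O 2M)
6. 1 mutineer ← the mainland.  (the mainland: 3O 2M; the island: 2O 1M)
7. 1 officer and 1 mutineer → the island.  (the mainland: 2O 1M; the island: 3O 2M)
8. 1 mutineer ← the mainland.  (the mainland: 2O 2M; the island: 3O 1M)
9. 2 mutineers → the island.  (the mainland: 2O 0M; the island: 3O 3M)
10. 1 mutineer ← the mainland.  (the mainland: 2O 1M; the island: 3O 2M)
11. 1 officer and 1 mutineer → the island.  (the mainland: 1O 0M; the island: 4O 3M)
12. 1 mutineer ← the mainland.  (the mainland: 1O 1M; the island: 4O 2M)
13. 1 officer and 1 mutineer → the island.  (the mainland: 0O 0M; the island: 5O 3M)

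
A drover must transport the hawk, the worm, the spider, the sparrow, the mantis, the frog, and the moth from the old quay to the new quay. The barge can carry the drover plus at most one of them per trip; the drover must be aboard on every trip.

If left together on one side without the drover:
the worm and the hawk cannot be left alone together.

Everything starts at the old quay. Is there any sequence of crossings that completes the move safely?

Yes

1. Drover goes to the new quay with the hawk.  [the old quay: the frog, the mantis, the moth, the sparrow, the spider, the worm | the new quay: the hawk]
2. Drover goes back to the old quay alone.  [the old quay: the frog, the mantis, the moth, the sparrow, the spider, the worm | the new quay: the hawk]
3. Drover goes to the new quay with the spider.  [the old quay: the frog, the mantis, the moth, the sparrow, the worm | the new quay: the hawk, the spider]
4. Drover goes back to the old quay alone.  [the old quay: the frog, the mantis, the moth, the sparrow, the worm | the new quay: the hawk, the spider]
5. Drover goes to the new quay with the sparrow.  [the old quay: the frog, the mantis, the moth, the worm | the new quay: the hawk, the sparrow, the spider]
6. Drover goes back to the old quay alone.  [the old quay: the frog, the mantis, the moth, the worm | the new quay: the hawk, the sparrow, the spider]
7. Drover goes to the new quay with the mantis.  [the old quay: the frog, the moth, the worm | the new quay: the hawk, the mantis, the sparrow, the spider]
8. Drover goes back to the old quay alone.  [the old quay: the frog, the moth, the worm | the new quay: the hawk, the mantis, the sparrow, the spider]
9. Drover goes to the new quay with the frog.  [the old quay: the moth, the worm | the new quay: the frog, the hawk, the mantis, the sparrow, the spider]
10. Drover goes back to the old quay alone.  [the old quay: the moth, the worm | the new quay: the frog, the hawk, the mantis, the sparrow, the spider]
11. Drover goes to the new quay with the moth.  [the old quay: the worm | the new quay: the frog, the hawk, the mantis, the moth, the sparrow, the spider]
12. Drover goes back to the old quay alone.  [the old quay: the worm | the new quay: the frog, the hawk, the mantis, the moth, the sparrow, the spider]
13. Drover goes to the new quay with the worm.  [the old quay: — | the new quay: the frog, the hawk, the mantis, the moth, the sparrow, the spider, the worm]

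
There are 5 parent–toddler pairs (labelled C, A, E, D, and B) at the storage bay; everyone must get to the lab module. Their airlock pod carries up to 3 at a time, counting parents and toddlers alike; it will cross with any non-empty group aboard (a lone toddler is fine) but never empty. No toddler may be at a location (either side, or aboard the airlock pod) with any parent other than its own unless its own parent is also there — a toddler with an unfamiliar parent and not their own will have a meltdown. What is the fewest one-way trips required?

11

Counting alone: each trip to the lab module takes at most 3 across and each return brings at least 1 back, so after t trips out (and t−1 returns) at most 3t − (t−1) of the 10 are across; that first reaches 10 at t = 5, so at least 9 crossings are needed.
The safety rule pushes this higher. Following every safe sequence of crossings, the most of the 10 that can be at the lab module as the airlock pod arrives there on crossing 9 is 9 — never all 10.
So no plan with fewer than 11 crossings exists, and this one achieves 11:
1. parent C and toddler C cross → the lab module.
2. parent C crosses ← the storage bay.
3. toddler A, toddler D, and toddler E cross → the lab module.
4. toddler C crosses ← the storage bay.
5. parent A, parent D, and parent E cross → the lab module.
6. parent A and toddler A cross ← the storage bay.
7. parent A, parent B, and parent C cross → the lab module.
8. toddler E crosses ← the storage bay.
9. toddler A and toddler C cross → the lab module.
10. toddler C crosses ← the storage bay.
11. toddler B, toddler C, and toddler E cross → the lab module.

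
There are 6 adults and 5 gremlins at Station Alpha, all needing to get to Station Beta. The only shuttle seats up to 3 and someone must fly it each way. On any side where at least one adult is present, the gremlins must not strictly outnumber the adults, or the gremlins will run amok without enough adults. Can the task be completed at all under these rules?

Yes

1. 3 gremlins → Station Beta.  (Station Alpha: 6A 2G; Station Beta: 0A 3G)
2. 1 gremlin ← Station Alpha.  (Station Alpha: 6A 3G; Station Beta: 0A 2G)
3. 3 adults → Station Beta.  (Station Alpha: 3A 3G; Station Beta: 3A 2G)
4. 1 adult ← Station Alpha.  (Station Alpha: 4A 3G; Station Beta: 2A 2G)
5. 2 adults and 1 gremlin → Station Beta.  (Station Alpha: 2A 2G; Station Beta: 4A 3G)
6. 1 adult ← Station Alpha.  (Station Alpha: 3A 2G; Station Beta: 3A 3G)
7. 2 adults and 1 gremlin → Station Beta.  (Station Alpha: 1A 1G; Station Beta: 5A 4G)
8. 1 adult ← Station Alpha.  (Station Alpha: 2A 1G; Station Beta: 4A 4G)
9. 2 adults and 1 gremlin → Station Beta.  (Station Alpha: 0A 0G; Station Beta: 6A 5G)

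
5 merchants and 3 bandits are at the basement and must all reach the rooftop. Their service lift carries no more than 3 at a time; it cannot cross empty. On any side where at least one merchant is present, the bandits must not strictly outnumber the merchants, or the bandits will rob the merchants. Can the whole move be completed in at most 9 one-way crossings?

Yes — this plan uses 7 crossings (≤ 9):
1. 2 bandits → the rooftop.  (the basement: 5M 1B; the rooftop: 0M 2B)
2. 1 bandit ← the basement.  (the basement: 5M 2B; the rooftop: 0M 1B)
3. 2 merchants and 1 bandit → the rooftop.  (the basement: 3M 1B; the rooftop: 2M 2B)
4. 1 bandit ← the basement.  (the basement: 3M 2B; the rooftop: 2M 1B)
5. 1 merchant and 2 bandits → the rooftop.  (the basement: 2M 0B; the rooftop: 3M 3B)
6. 1 bandit ← the basement.  (the basement: 2M 1B; the rooftop: 3M 2B)
7. 2 merchants and 1 bandit → the rooftop.  (the basement: 0M 0B; the rooftop: 5M 3B)

Yes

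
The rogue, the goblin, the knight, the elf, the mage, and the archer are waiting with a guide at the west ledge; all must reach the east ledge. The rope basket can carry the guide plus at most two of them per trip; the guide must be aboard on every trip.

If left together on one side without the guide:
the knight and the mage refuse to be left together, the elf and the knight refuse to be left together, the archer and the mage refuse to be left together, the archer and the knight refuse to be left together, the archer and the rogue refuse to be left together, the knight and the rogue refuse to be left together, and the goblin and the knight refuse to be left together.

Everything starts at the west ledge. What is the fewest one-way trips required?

Counting alone: the guide can take at most 2 across per trip to the east ledge, so moving all 6 needs at least 3 loaded trips out, with a return between consecutive ones — at least 5 crossings.
The safety rule pushes this higher. Following every safe sequence of crossings, the most of the 6 that can be at the east ledge as the rope basket arrives there on crossings 5, 7 is 4, 5 respectively — never all 6.
So no plan with fewer than 9 crossings exists, and this one achieves 9:
1. Guide goes to the east ledge with the archer and the knight.  [the west ledge: the elf, the goblin, the mage, the rogue | the east ledge: the archer, the knight]
2. Guide goes back to the west ledge with the knight.  [the west ledge: the elf, the goblin, the knight, the mage, the rogue | the east ledge: the archer]
3. Guide goes to the east ledge with the goblin and the knight.  [the west ledge: the elf, the mage, the rogue | the east ledge: the archer, the goblin, the knight]
4. Guide goes back to the west ledge with the knight.  [the west ledge: the elf, the knight, the mage, the rogue | the east ledge: the archer, the goblin]
5. Guide goes to the east ledge with the elf and the knight.  [the west ledge: the mage, the rogue | the east ledge: the archer, the elf, the goblin, the knight]
6. Guide goes back to the west ledge with the knight.  [the west ledge: the knight, the mage, the rogue | the east ledge: the archer, the elf, the goblin]
7. Guide goes to the east ledge with the mage and the rogue.  [the west ledge: the knight | the east ledge: the archer, the elf, the goblin, the mage, the rogue]
8. Guide goes back to the west ledge with the archer.  [the west ledge: the archer, the knight | the east ledge: the elf, the goblin, the mage, the rogue]
9. Guide goes to the east ledge with the archer and the knight.  [the west ledge: — | the east ledge: the archer, the elf, the goblin, the knight, the mage, the rogue]

9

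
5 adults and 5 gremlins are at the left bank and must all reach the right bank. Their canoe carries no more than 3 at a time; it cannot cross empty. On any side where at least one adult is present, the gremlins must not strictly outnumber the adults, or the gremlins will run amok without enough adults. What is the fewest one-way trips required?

Counting alone: each trip to the right bank takes at most 3 across and each return brings at least 1 back, so after t trips out (and t−1 returns) at most 3t − (t−1) of the 10 are across; that first reaches 10 at t = 5, so at least 9 crossings are needed.
The safety rule pushes this higher. Following every safe sequence of crossings, the most of the 10 that can be at the right bank as the canoe arrives there on crossing 9 is 9 — never all 10.
So no plan with fewer than 11 crossings exists, and this one achieves 11:
1. 2 gremlins → the right bank.  (the left bank: 5A 3G; the right bank: 0A 2G)
2. 1 gremlin ← the left bank.  (the left bank: 5A 4G; the right bank: 0A 1G)
3. 3 gremlins → the right bank.  (the left bank: 5A 1G; the right bank: 0A 4G)
4. 1 gremlin ← the left bank.  (the left bank: 5A 2G; the right bank: 0A 3G)
5. 3 adults → the right bank.  (the left bank: 2A 2G; the right bank: 3A 3G)
6. 1 adult and 1 gremlin ← the left bank.  (the left bank: 3A 3G; the right bank: 2A 2G)
7. 3 adults → the right bank.  (the left bank: 0A 3G; the right bank: 5A 2G)
8. 1 gremlin ← the left bank.  (the left bank: 0A 4G; the right bank: 5A 1G)
9. 2 gremlins → the right bank.  (the left bank: 0A 2G; the right bank: 5A 3G)
10. 1 gremlin ← the left bank.  (the left bank: 0A 3G; the right bank: 5A 2G)
11. 3 gremlins → the right bank.  (the left bank: 0A 0G; the right bank: 5A 5G)

11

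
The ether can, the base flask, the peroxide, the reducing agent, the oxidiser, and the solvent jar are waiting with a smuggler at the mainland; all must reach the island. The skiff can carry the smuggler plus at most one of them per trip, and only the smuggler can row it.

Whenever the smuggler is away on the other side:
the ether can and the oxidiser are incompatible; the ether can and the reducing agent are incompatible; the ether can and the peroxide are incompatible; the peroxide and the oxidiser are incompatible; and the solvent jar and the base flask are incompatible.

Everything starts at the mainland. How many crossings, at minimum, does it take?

Whatever the first load, the items left behind include a forbidden pair without the smuggler. No opening move is safe, so no plan exists.

impossible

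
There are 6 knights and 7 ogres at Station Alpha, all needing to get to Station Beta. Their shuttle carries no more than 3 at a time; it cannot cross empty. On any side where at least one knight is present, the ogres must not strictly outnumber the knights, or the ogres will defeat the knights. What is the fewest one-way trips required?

The ogres already outnumber the knights at Station Alpha before anyone moves, so the starting position itself is disallowed.

impossible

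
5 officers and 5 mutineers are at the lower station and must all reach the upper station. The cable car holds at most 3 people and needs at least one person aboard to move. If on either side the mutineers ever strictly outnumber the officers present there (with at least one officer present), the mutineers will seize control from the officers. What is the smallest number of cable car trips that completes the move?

Counting alone: each trip to the upper station takes at most 3 across and each return brings at least 1 back, so after t trips out (and t−1 returns) at most 3t − (t−1) of the 10 are across; that first reaches 10 at t = 5, so at least 9 crossings are needed.
The safety rule pushes this higher. Following every safe sequence of crossings, the most of the 10 that can be at the upper station as the cable car arrives there on crossing 9 is 9 — never all 10.
So no plan with fewer than 11 crossings exists, and this one achieves 11:
1. 2 mutineers → the upper station.  (the lower station: 5O 3M; the upper station: 0O 2M)
2. 1 mutineer ← the lower station.  (the lower station: 5O 4M; the upper station: 0O 1M)
3. 3 mutineers → the upper station.  (the lower station: 5O 1M; the upper station: 0O 4M)
4. 1 mutineer ← the lower station.  (the lower station: 5O 2M; the upper station: 0O 3M)
5. 3 officers → the upper station.  (the lower station: 2O 2M; the upper station: 3O 3M)
6. 1 officer and 1 mutineer ← the lower station.  (the lower station: 3O 3M; the upper station: 2O 2M)
7. 3 officers → the upper station.  (the lower station: 0O 3M; the upper station: 5O 2M)
8. 1 mutineer ← the lower station.  (the lower station: 0O 4M; the upper station: 5O 1M)
9. 2 mutineers → the upper station.  (the lower station: 0O 2M; the upper station: 5O 3M)
10. 1 mutineer ← the lower station.  (the lower station: 0O 3M; the upper station: 5O 2M)
11. 3 mutineers → the upper station.  (the lower station: 0O 0M; the upper station: 5O 5M)

11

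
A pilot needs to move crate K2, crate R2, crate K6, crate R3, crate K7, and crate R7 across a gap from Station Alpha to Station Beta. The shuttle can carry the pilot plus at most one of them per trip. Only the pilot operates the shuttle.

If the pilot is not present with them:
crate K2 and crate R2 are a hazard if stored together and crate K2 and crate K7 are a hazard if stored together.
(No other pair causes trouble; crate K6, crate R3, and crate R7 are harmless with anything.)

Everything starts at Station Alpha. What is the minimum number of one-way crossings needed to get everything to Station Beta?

Counting alone: the pilot can take at most 1 across per trip to Station Beta, so moving all 6 needs at least 6 loaded trips out, with a return between consecutive ones — at least 11 crossings.
The safety rule pushes this higher. Following every safe sequence of crossings, the most of the 6 that can be at Station Beta as the shuttle arrives there on crossing 11 is 5 — never all 6.
So no plan with fewer than 13 crossings exists, and this one achieves 13:
1. Pilot goes to Station Beta with crate K2.
2. Pilot goes back to Station Alpha alone.
3. Pilot goes to Station Beta with crate R2.
4. Pilot goes back to Station Alpha with crate K2.
5. Pilot goes to Station Beta with crate K7.
6. Pilot goes back to Station Alpha alone.
7. Pilot goes to Station Beta with crate K6.
8. Pilot goes back to Station Alpha alone.
9. Pilot goes to Station Beta with crate R3.
10. Pilot goes back to Station Alpha alone.
11. Pilot goes to Station Beta with crate R7.
12. Pilot goes back to Station Alpha alone.
13. Pilot goes to Station Beta with crate K2.

13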